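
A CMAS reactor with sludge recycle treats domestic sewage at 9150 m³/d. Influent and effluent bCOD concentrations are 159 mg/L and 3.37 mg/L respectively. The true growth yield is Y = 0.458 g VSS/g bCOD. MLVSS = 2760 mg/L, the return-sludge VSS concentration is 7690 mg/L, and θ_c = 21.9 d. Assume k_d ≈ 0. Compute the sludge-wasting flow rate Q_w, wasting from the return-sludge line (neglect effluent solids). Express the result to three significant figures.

Q_w ≈ 84.8 m³/d

V·X = Y·Q·ΔS·θ_c gives V = 0.458 × 9150 × (159 − 3.37) × 21.9 / 2760 = 5175 m³.
θ_c = V·X/(Q_w·X_r) when wasting from the recycle, so Q_w = V·X/(θ_c·X_r) = 5175 × 2760 / (21.9 × 7690) = 84.81 m³/d.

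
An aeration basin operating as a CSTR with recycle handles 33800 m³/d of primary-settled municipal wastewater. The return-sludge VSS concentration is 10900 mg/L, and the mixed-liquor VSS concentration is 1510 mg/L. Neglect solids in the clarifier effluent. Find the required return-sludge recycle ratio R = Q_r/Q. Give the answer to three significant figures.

R ≈ 0.161

Mass balance around the secondary clarifier (neglecting effluent solids): R = X / (X_r − X) = 1510 / (10900 − 1510) = 0.1608.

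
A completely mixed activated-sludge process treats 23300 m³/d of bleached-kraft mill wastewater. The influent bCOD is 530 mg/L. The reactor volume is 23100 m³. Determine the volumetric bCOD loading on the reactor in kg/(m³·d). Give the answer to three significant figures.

L_v ≈ 0.535 kg bCOD/(m³·d)

L_v = Q S₀ / V = 23300 × 530 × 10⁻³ / 23100 = 0.5346 kg/(m³·d).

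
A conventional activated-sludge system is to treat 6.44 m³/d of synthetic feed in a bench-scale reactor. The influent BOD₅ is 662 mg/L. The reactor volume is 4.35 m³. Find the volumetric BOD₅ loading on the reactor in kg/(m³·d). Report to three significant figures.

L_v ≈ 0.980 kg BOD₅/(m³·d)

Applied BOD₅ load per unit volume = Q·S₀/V = (6.44 × 662/1000)/4.350 = 0.9801 kg BOD₅·m⁻³·d⁻¹.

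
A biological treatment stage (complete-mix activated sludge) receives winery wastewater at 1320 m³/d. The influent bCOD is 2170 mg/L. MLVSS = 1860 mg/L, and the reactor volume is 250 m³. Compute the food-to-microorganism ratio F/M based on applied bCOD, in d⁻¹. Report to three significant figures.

F/M ≈ 6.16 d⁻¹

F/M = applied load / biomass = Q·S₀/(V·X) = 1320 × 2170 / (250.0 × 1860) = 6.160 d⁻¹.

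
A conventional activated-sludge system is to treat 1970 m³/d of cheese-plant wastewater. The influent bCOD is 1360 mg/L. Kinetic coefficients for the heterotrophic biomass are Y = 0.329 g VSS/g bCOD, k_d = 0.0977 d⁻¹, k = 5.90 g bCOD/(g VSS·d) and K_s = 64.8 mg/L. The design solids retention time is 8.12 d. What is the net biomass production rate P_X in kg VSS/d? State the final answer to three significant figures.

P_X ≈ 489 kg VSS/d

For a completely mixed reactor with recycle the Lawrence–McCarty relation gives S = K_s·(1 + k_d·θ_c) / [θ_c·(Y·k − k_d) − 1] = 64.8 × (1 + 0.0977 × 8.12) / [8.12 × (0.329 × 5.90 − 0.0977) − 1] = 116.2 / 13.97 = 8.319 mg/L.
The observed yield is Y_obs = Y/(1 + k_d·θ_c) = 0.329 / (1 + 0.0977 × 8.12) = 0.329 / 1.793 = 0.1835 g VSS per g bCOD removed.
Mass of bCOD removed per day: Q(S₀ − S) = 1970 × 1352 g/m³ = 2663 kg/d.
So the net sludge growth is P_X = 0.1835 × 2663 = 488.5 kg VSS/d.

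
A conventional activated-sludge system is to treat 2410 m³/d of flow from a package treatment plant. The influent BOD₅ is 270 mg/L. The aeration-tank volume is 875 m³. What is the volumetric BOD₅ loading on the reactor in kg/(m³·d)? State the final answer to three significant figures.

L_v ≈ 0.744 kg BOD₅/(m³·d)

Applied BOD₅ load per unit volume = Q·S₀/V = (2410 × 270/1000)/875.0 = 0.7437 kg BOD₅·m⁻³·d⁻¹.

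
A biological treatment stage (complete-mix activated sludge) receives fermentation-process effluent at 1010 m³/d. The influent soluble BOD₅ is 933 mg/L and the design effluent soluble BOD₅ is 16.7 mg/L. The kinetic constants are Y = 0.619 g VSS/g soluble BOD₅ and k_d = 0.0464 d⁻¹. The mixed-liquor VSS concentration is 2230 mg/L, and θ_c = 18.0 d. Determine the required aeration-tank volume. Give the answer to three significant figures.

From the SRT design equation V = Y Q (S₀−S) θ_c / [X (1 + k_d θ_c)] = 0.619 × 1010 × (933 − 16.7) × 18.0 / [2230 × (1 + 0.0464 × 18.0)] = 1.03×10^7 / 4092 = 2520 m³.

V ≈ 2520 m³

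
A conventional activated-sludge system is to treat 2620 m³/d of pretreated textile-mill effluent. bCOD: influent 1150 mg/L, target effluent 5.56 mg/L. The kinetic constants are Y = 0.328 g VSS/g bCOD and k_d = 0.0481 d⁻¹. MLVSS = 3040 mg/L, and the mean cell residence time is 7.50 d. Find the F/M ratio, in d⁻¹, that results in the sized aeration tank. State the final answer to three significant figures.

F/M ≈ 0.556 d⁻¹

Rearranging the biomass balance for a CMAS with decay, V = Y·Q·ΔS·θ_c / [X·(1+k_d θ_c)] = 0.328 × 2620 × (1150 − 5.56) × 7.50 / [3040 × (1 + 0.0481 × 7.50)] = 7.38×10^6 / 4137 = 1783 m³.
Food-to-microorganism ratio F/M = Q S₀ / (V X) = 2620 × 1150 / (1783 × 3040) = 0.5558 d⁻¹.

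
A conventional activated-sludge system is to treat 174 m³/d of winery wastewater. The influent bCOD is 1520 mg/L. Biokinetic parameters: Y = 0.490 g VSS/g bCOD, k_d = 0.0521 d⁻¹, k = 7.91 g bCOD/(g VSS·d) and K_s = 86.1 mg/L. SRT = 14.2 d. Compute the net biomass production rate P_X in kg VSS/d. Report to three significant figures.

Effluent substrate depends only on kinetics and SRT: S = K_s(1 + k_d θ_c) / [θ_c(Yk − k_d) − 1] = 86.1 × (1 + 0.0521 × 14.2) / [14.2 × (0.490 × 7.91 − 0.0521) − 1] = 149.8 / 53.30 = 2.811 mg/L.
Observed yield with endogenous decay: Y_obs = Y / (1 + k_d·θ_c) = 0.490 / (1 + 0.0521 × 14.2) = 0.490 / 1.740 = 0.2816 g VSS/g bCOD.
Mass of bCOD removed per day: Q(S₀ − S) = 174 × 1517 g/m³ = 264.0 kg/d.
Net biomass production P_X = Y_obs × Q·(S₀ − S) = 0.2816 × 264.0 = 74.35 kg VSS/d.

P_X ≈ 74.4 kg VSS/d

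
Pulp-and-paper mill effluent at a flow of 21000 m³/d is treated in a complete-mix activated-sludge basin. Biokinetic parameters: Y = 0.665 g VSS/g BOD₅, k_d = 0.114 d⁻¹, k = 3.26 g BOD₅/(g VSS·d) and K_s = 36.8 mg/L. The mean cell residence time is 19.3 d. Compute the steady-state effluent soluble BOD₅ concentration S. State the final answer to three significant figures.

S ≈ 3.05 mg/L

From the Monod/SRT balance for a CMAS, S = K_s·(1+k_d θ_c)/[θ_c·(Y k − k_d) − 1] = 36.8 × (1 + 0.114 × 19.3) / [19.3 × (0.665 × 3.26 − 0.114) − 1] = 117.8 / 38.64 = 3.048 mg/L.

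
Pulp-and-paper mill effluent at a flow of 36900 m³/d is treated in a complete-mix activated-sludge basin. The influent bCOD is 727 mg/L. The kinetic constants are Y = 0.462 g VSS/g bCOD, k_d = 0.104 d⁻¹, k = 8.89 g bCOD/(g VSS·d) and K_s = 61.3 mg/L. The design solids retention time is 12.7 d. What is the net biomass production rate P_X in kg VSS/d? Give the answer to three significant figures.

P_X ≈ 5320 kg VSS/d

Effluent substrate depends only on kinetics and SRT: S = K_s(1 + k_d θ_c) / [θ_c(Yk − k_d) − 1] = 61.3 × (1 + 0.104 × 12.7) / [12.7 × (0.462 × 8.89 − 0.104) − 1] = 142.3 / 49.84 = 2.854 mg/L.
Correct the yield for decay: Y_obs = Y/(1 + k_d θ_c) = 0.462 / (1 + 0.104 × 12.7) = 0.462 / 2.321 = 0.1991.
Mass of bCOD removed per day: Q(S₀ − S) = 36900 × 724.1 g/m³ = 26721 kg/d.
So the net sludge growth is P_X = 0.1991 × 26721 = 5319 kg VSS/d.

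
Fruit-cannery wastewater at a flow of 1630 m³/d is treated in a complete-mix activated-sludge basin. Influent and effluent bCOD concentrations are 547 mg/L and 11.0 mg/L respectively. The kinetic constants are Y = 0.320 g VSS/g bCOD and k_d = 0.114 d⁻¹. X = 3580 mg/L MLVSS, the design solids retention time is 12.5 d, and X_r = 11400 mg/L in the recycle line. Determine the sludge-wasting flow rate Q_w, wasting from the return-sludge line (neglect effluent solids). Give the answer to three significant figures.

Q_w ≈ 10.1 m³/d

From the SRT design equation V = Y Q (S₀−S) θ_c / [X (1 + k_d θ_c)] = 0.320 × 1630 × (547 − 11.0) × 12.5 / [3580 × (1 + 0.114 × 12.5)] = 3.49×10^6 / 8682 = 402.5 m³.
Wasting from the return line (neglecting effluent solids): Q_w = V·X / (θ_c·X_r) = 402.5 × 3580 / (12.5 × 11400) = 10.11 m³/d.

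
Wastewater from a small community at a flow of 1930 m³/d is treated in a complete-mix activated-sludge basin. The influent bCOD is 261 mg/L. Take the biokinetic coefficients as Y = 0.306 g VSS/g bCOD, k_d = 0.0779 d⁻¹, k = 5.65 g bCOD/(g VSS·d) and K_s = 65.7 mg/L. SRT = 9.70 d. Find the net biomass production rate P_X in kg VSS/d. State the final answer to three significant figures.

P_X ≈ 85.2 kg VSS/d

For a completely mixed reactor with recycle the Lawrence–McCarty relation gives S = K_s·(1 + k_d·θ_c) / [θ_c·(Y·k − k_d) − 1] = 65.7 × (1 + 0.0779 × 9.70) / [9.70 × (0.306 × 5.65 − 0.0779) − 1] = 115.3 / 15.01 = 7.682 mg/L.
Correct the yield for decay: Y_obs = Y/(1 + k_d θ_c) = 0.306 / (1 + 0.0779 × 9.70) = 0.306 / 1.756 = 0.1743.
Q·(S₀ − S) = 1930 × (261 − 7.68) × 10⁻³ = 488.9 kg/d removed.
Biomass produced: P_X = Y_obs·Q·ΔS = 0.1743 × 488.9 ≈ 85.21 kg VSS/d.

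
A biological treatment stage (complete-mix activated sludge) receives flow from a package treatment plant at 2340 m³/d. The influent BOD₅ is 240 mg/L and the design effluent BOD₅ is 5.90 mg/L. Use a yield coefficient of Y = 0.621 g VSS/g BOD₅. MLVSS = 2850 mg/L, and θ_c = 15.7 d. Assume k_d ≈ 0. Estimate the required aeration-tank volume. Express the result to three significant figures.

V ≈ 1870 m³

V·X = Y·Q·ΔS·θ_c gives V = 0.621 × 2340 × (240 − 5.90) × 15.7 / 2850 = 1874 m³.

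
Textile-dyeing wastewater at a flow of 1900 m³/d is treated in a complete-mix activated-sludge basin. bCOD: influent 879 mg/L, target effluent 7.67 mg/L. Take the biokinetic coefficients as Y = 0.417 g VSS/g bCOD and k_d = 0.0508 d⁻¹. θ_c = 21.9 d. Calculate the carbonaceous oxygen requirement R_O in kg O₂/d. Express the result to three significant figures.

Observed yield with endogenous decay: Y_obs = Y / (1 + k_d·θ_c) = 0.417 / (1 + 0.0508 × 21.9) = 0.417 / 2.113 = 0.1974 g VSS/g bCOD.
Q·(S₀ − S) = 1900 × (879 − 7.67) × 10⁻³ = 1656 kg/d removed.
Biomass synthesised: P_X = Y_obs × 1656 = 326.8 kg VSS/d.
Carbonaceous O₂ demand = substrate oxidised − cell-mass equivalent = 1656 − 1.42 × 326.8 = 1191 kg O₂/d.

R_O ≈ 1190 kg O₂/d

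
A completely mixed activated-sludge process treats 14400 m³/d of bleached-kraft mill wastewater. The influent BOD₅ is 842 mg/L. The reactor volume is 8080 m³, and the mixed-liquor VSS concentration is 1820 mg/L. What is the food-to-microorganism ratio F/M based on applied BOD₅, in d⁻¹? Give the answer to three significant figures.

F/M ≈ 0.825 d⁻¹

F/M = applied load / biomass = Q·S₀/(V·X) = 14400 × 842 / (8080 × 1820) = 0.8245 d⁻¹.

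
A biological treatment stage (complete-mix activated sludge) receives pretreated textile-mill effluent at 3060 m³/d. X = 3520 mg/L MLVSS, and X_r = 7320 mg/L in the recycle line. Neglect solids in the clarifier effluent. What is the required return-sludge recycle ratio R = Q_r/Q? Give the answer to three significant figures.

R ≈ 0.926

Mass balance around the secondary clarifier (neglecting effluent solids): R = X / (X_r − X) = 3520 / (7320 − 3520) = 0.9263.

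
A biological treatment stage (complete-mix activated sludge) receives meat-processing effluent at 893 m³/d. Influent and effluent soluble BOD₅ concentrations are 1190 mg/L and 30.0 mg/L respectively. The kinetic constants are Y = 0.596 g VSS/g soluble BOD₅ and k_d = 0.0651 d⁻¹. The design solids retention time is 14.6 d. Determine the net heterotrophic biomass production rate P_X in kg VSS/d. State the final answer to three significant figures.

P_X ≈ 317 kg VSS/d

Correct the yield for decay: Y_obs = Y/(1 + k_d θ_c) = 0.596 / (1 + 0.0651 × 14.6) = 0.596 / 1.950 = 0.3056.
Mass of soluble BOD₅ removed per day: Q(S₀ − S) = 893 × 1160 g/m³ = 1036 kg/d.
So the net sludge growth is P_X = 0.3056 × 1036 = 316.5 kg VSS/d.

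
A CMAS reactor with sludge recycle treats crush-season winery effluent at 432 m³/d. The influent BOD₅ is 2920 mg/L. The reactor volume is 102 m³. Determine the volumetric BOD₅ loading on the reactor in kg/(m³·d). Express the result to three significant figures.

Applied BOD₅ load per unit volume = Q·S₀/V = (432 × 2920/1000)/102.0 = 12.37 kg BOD₅·m⁻³·d⁻¹.

L_v ≈ 12.4 kg BOD₅/(m³·d)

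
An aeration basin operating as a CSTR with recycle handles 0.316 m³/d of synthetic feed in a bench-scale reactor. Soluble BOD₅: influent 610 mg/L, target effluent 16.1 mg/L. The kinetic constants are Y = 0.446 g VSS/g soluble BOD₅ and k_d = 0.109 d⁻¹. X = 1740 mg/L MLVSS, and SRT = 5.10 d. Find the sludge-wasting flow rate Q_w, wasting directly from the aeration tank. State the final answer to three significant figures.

From the SRT design equation V = Y Q (S₀−S) θ_c / [X (1 + k_d θ_c)] = 0.446 × 0.316 × (610 − 16.1) × 5.10 / [1740 × (1 + 0.109 × 5.10)] = 4.27×10^2 / 2707 = 0.1577 m³.
For wasting at MLVSS concentration, Q_w = V/θ_c = 0.1577/5.10 = 0.03092 m³/d.

Q_w ≈ 0.0309 m³/d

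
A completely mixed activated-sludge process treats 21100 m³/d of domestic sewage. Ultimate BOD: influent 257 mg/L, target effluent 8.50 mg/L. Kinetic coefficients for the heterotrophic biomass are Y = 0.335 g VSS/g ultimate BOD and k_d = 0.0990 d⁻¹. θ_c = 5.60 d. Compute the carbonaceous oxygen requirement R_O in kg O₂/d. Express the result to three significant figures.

R_O ≈ 3640 kg O₂/d

Observed yield with endogenous decay: Y_obs = Y / (1 + k_d·θ_c) = 0.335 / (1 + 0.0990 × 5.60) = 0.335 / 1.554 = 0.2155 g VSS/g ultimate BOD.
Q·(S₀ − S) = 21100 × (257 − 8.50) × 10⁻³ = 5243 kg/d removed.
Biomass synthesised: P_X = Y_obs × 5243 = 1130 kg VSS/d.
R_O = Q·ΔS − 1.42 P_X = 5243 − 1605 = 3639 kg O₂/d.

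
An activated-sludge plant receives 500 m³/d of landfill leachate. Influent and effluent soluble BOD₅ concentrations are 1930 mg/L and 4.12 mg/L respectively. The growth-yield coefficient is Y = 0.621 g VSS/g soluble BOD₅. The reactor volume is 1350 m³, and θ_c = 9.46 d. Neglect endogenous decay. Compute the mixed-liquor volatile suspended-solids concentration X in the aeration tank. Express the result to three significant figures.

X = Y·Q·ΔS·θ_c / V = 0.621 × 500 × (1930 − 4.12) × 9.46 / 1350 = 4190 mg/L.

X ≈ 4190 mg/L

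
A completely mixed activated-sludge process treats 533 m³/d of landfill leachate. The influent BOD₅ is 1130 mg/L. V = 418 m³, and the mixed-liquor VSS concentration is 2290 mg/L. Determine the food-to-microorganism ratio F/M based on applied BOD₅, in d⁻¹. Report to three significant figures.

Food-to-microorganism ratio F/M = Q S₀ / (V X) = 533 × 1130 / (418.0 × 2290) = 0.6292 d⁻¹.

F/M ≈ 0.629 d⁻¹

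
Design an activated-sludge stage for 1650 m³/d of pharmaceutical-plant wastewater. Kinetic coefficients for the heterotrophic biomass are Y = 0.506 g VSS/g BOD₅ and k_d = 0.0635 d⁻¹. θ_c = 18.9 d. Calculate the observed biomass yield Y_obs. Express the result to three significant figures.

The observed yield is Y_obs = Y/(1 + k_d·θ_c) = 0.506 / (1 + 0.0635 × 18.9) = 0.506 / 2.200 = 0.2300 g VSS per g BOD₅ removed.

Y_obs ≈ 0.230 g VSS/g BOD₅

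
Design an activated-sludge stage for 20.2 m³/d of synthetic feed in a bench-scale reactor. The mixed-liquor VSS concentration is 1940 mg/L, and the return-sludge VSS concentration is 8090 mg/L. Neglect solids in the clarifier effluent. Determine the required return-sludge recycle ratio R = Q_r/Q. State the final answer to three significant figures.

R ≈ 0.315

Solids balance on the clarifier gives (1+R)X = R·X_r, so R = X/(X_r − X) = 1940 / (8090 − 1940) = 0.3154.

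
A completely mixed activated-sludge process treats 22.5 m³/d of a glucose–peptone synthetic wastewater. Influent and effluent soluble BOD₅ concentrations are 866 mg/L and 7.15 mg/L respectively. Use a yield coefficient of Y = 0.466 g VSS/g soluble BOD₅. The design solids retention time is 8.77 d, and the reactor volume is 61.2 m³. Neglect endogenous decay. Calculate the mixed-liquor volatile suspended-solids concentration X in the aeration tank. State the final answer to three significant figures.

Without decay, X = Y Q (S₀−S) θ_c / V = 0.466 × 22.5 × (866 − 7.15) × 8.77 / 61.2 = 1290 mg/L.

X ≈ 1290 mg/L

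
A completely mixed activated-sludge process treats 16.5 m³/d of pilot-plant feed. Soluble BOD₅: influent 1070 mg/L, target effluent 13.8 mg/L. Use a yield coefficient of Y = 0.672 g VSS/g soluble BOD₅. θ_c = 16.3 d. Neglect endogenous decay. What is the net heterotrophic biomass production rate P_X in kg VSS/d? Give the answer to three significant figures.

Since k_d ≈ 0, Y_obs = Y = 0.672 g VSS/g soluble BOD₅.
Substrate removed = Q·(S₀ − S) = 16.5 m³/d × (1070 − 13.8) g/m³ = 1.74×10^4 g/d = 17.43 kg/d.
P_X = Y_obs · Q(S₀ − S) = 0.6720 × 17.43 = 11.71 kg VSS/d.

P_X ≈ 11.7 kg VSS/d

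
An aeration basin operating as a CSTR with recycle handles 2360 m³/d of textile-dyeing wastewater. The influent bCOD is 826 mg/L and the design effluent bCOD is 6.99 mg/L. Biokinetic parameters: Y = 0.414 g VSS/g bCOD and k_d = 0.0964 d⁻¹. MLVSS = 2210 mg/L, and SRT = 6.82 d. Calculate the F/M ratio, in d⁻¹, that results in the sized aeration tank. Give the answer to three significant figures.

F/M ≈ 0.592 d⁻¹

Steady-state biomass mass balance: V·X·(1 + k_d·θ_c) = Y·Q·(S₀ − S)·θ_c, so V = 0.414 × 2360 × (826 − 6.99) × 6.82 / [2210 × (1 + 0.0964 × 6.82)] = 5.46×10^6 / 3663 = 1490 m³.
F/M = Q·S₀ / (V·X) = 2360 × 826 / (1490 × 2210) = 0.5920 g bCOD·(g VSS·d)⁻¹.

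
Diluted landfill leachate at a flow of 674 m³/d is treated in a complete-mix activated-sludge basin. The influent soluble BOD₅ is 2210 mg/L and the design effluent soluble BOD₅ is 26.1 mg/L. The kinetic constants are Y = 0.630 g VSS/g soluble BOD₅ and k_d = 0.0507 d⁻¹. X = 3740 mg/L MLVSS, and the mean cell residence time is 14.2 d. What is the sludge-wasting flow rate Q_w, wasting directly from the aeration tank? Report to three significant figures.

From the SRT design equation V = Y Q (S₀−S) θ_c / [X (1 + k_d θ_c)] = 0.630 × 674 × (2210 − 26.1) × 14.2 / [3740 × (1 + 0.0507 × 14.2)] = 1.32×10^7 / 6433 = 2047 m³.
Wasting from the aeration tank: Q_w = V / θ_c = 2047 / 14.2 = 144.2 m³/d.

Q_w ≈ 144 m³/d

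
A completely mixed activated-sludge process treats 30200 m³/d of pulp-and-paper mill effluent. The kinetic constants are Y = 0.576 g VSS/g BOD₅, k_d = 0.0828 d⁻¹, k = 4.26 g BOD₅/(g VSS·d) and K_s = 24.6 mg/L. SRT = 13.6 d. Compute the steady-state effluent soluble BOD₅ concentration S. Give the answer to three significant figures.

S ≈ 1.67 mg/L

From the Monod/SRT balance for a CMAS, S = K_s·(1+k_d θ_c)/[θ_c·(Y k − k_d) − 1] = 24.6 × (1 + 0.0828 × 13.6) / [13.6 × (0.576 × 4.26 − 0.0828) − 1] = 52.30 / 31.25 = 1.674 mg/L.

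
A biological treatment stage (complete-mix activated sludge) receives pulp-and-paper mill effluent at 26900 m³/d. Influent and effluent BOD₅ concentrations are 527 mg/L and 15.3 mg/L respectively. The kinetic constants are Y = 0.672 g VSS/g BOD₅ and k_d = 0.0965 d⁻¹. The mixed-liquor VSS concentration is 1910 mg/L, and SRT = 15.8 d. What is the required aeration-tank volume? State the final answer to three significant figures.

V ≈ 30300 m³

Steady-state biomass mass balance: V·X·(1 + k_d·θ_c) = Y·Q·(S₀ − S)·θ_c, so V = 0.672 × 26900 × (527 − 15.3) × 15.8 / [1910 × (1 + 0.0965 × 15.8)] = 1.46×10^8 / 4822 = 30308 m³.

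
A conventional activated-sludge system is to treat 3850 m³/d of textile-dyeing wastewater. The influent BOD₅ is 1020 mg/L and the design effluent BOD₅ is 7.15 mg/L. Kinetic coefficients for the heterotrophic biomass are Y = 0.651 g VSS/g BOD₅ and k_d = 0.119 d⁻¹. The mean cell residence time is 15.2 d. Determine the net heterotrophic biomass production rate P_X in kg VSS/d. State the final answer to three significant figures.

P_X ≈ 904 kg VSS/d

Observed yield with endogenous decay: Y_obs = Y / (1 + k_d·θ_c) = 0.651 / (1 + 0.119 × 15.2) = 0.651 / 2.809 = 0.2318 g VSS/g BOD₅.
Substrate removed = Q·(S₀ − S) = 3850 m³/d × (1020 − 7.15) g/m³ = 3.9×10^6 g/d = 3899 kg/d.
Net biomass production P_X = Y_obs × Q·(S₀ − S) = 0.2318 × 3899 = 903.8 kg VSS/d.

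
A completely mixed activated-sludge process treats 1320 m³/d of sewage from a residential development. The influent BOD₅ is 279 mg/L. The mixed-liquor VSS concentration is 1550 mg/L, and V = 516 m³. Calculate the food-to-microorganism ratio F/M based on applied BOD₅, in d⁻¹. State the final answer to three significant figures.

F/M ≈ 0.460 d⁻¹

Food-to-microorganism ratio F/M = Q S₀ / (V X) = 1320 × 279 / (516.0 × 1550) = 0.4605 d⁻¹.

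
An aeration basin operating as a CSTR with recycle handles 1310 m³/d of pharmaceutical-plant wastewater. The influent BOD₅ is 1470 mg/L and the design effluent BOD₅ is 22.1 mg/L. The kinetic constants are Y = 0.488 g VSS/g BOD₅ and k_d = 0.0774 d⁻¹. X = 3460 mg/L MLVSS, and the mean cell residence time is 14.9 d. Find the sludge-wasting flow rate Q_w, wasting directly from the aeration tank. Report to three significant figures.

From the SRT design equation V = Y Q (S₀−S) θ_c / [X (1 + k_d θ_c)] = 0.488 × 1310 × (1470 − 22.1) × 14.9 / [3460 × (1 + 0.0774 × 14.9)] = 1.38×10^7 / 7450 = 1851 m³.
With mixed-liquor wasting, θ_c = V/Q_w, so Q_w = V/θ_c = 1851/14.9 = 124.2 m³/d.

Q_w ≈ 124 m³/d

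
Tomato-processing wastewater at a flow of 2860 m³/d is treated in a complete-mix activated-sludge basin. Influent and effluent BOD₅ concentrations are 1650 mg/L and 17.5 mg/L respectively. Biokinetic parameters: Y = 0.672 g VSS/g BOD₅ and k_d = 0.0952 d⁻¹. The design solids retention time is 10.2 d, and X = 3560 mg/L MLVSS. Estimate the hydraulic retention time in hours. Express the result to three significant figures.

τ ≈ 38.3 h

From the SRT design equation V = Y Q (S₀−S) θ_c / [X (1 + k_d θ_c)] = 0.672 × 2860 × (1650 − 17.5) × 10.2 / [3560 × (1 + 0.0952 × 10.2)] = 3.2×10^7 / 7017 = 4561 m³.
HRT = V/Q = 4561 m³ / 2860 m³·d⁻¹ = 1.595 d × 24 = 38.27 h.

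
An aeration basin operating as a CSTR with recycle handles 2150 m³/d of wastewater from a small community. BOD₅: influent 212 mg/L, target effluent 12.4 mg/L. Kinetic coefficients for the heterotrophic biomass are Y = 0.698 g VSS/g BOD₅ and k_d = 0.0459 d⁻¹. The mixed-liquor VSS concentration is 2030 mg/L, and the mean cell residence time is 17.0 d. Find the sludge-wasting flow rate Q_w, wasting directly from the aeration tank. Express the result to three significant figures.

Rearranging the biomass balance for a CMAS with decay, V = Y·Q·ΔS·θ_c / [X·(1+k_d θ_c)] = 0.698 × 2150 × (212 − 12.4) × 17.0 / [2030 × (1 + 0.0459 × 17.0)] = 5.09×10^6 / 3614 = 1409 m³.
With mixed-liquor wasting, θ_c = V/Q_w, so Q_w = V/θ_c = 1409/17.0 = 82.88 m³/d.

Q_w ≈ 82.9 m³/d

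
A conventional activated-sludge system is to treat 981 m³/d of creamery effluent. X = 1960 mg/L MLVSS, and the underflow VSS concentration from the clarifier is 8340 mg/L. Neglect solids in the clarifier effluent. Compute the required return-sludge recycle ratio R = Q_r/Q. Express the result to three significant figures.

Solids balance on the clarifier gives (1+R)X = R·X_r, so R = X/(X_r − X) = 1960 / (8340 − 1960) = 0.3072.

R ≈ 0.307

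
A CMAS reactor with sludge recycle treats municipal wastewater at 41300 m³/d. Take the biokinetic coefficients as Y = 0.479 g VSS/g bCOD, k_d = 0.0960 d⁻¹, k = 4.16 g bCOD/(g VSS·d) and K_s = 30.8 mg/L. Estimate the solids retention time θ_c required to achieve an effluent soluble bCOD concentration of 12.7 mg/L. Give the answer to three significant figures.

θ_c ≈ 2.06 d

Specific growth rate at S = 12.7 mg/L: μ = YkS/(K_s+S) = 0.479·4.16·12.7/(30.8+12.7) = 0.5818 d⁻¹.
Then 1/θ_c = μ − k_d = 0.5818 − 0.0960 = 0.4858 d⁻¹, giving θ_c = 2.059 d.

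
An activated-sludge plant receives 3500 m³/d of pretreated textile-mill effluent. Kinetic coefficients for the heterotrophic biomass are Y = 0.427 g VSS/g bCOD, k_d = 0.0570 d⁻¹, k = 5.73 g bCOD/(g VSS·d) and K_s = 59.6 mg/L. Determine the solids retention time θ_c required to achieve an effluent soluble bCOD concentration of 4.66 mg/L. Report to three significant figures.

θ_c ≈ 8.30 d

At the target effluent, Y k S/(K_s+S) = 0.427×5.73×4.66/64.26 = 0.1774 d⁻¹.
Then 1/θ_c = μ − k_d = 0.1774 − 0.0570 = 0.1204 d⁻¹, giving θ_c = 8.304 d.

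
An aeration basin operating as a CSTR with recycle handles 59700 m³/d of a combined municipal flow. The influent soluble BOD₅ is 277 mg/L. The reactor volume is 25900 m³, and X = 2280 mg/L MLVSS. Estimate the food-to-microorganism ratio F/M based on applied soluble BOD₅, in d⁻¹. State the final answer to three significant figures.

F/M ≈ 0.280 d⁻¹

Food-to-microorganism ratio F/M = Q S₀ / (V X) = 59700 × 277 / (25900 × 2280) = 0.2800 d⁻¹.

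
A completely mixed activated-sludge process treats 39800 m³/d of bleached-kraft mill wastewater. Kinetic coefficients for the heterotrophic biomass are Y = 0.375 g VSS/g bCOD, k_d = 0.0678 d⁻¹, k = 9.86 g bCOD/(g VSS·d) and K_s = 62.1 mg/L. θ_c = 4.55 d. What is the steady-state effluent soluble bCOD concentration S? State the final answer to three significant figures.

S ≈ 5.24 mg/L

For a completely mixed reactor with recycle the Lawrence–McCarty relation gives S = K_s·(1 + k_d·θ_c) / [θ_c·(Y·k − k_d) − 1] = 62.1 × (1 + 0.0678 × 4.55) / [4.55 × (0.375 × 9.86 − 0.0678) − 1] = 81.26 / 15.52 = 5.237 mg/L.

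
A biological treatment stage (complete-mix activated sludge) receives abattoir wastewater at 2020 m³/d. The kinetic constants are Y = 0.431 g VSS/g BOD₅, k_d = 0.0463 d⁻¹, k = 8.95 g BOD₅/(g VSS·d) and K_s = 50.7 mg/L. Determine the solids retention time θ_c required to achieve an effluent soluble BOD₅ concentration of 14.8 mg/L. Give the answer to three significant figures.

At the target effluent, Y k S/(K_s+S) = 0.431×8.95×14.8/65.50 = 0.8716 d⁻¹.
1/θ_c = 0.8716 − 0.0463 = 0.8253 d⁻¹, so θ_c = 1.212 d.

θ_c ≈ 1.21 d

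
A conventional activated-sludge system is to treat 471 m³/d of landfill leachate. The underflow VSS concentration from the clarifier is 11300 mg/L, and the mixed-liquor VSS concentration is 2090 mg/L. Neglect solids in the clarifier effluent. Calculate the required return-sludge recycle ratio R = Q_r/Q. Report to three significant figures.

Solids balance on the clarifier gives (1+R)X = R·X_r, so R = X/(X_r − X) = 2090 / (11300 − 2090) = 0.2269.

R ≈ 0.227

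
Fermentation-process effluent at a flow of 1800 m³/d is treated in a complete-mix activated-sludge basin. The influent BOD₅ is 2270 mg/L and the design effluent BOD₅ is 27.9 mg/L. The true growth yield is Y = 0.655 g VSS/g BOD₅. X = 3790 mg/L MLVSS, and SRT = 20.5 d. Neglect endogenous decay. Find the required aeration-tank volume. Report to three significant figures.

V·X = Y·Q·ΔS·θ_c gives V = 0.655 × 1800 × (2270 − 27.9) × 20.5 / 3790 = 14298 m³.

V ≈ 14300 m³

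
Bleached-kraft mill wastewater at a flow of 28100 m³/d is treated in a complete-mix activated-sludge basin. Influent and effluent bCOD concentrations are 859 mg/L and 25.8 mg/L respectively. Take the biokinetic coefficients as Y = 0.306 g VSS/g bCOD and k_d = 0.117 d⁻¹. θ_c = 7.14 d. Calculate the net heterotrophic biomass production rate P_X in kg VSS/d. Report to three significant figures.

P_X ≈ 3900 kg VSS/d

Correct the yield for decay: Y_obs = Y/(1 + k_d θ_c) = 0.306 / (1 + 0.117 × 7.14) = 0.306 / 1.835 = 0.1667.
Q·(S₀ − S) = 28100 × (859 − 25.8) × 10⁻³ = 23413 kg/d removed.
Net biomass production P_X = Y_obs × Q·(S₀ − S) = 0.1667 × 23413 = 3903 kg VSS/d.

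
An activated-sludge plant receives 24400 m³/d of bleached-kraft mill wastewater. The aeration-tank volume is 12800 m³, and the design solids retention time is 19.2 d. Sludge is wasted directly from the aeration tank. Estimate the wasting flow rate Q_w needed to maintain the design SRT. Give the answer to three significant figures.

Q_w ≈ 667 m³/d

Wasting from the aeration tank: Q_w = V / θ_c = 12800 / 19.2 = 666.7 m³/d.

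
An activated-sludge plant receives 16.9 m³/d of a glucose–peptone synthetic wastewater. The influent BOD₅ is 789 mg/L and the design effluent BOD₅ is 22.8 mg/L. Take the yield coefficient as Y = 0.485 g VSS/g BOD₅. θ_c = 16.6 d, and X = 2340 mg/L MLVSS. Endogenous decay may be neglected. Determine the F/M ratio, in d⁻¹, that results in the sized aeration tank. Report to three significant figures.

F/M ≈ 0.128 d⁻¹

V·X = Y·Q·ΔS·θ_c gives V = 0.485 × 16.9 × (789 − 22.8) × 16.6 / 2340 = 44.55 m³.
F/M = applied load / biomass = Q·S₀/(V·X) = 16.9 × 789 / (44.55 × 2340) = 0.1279 d⁻¹.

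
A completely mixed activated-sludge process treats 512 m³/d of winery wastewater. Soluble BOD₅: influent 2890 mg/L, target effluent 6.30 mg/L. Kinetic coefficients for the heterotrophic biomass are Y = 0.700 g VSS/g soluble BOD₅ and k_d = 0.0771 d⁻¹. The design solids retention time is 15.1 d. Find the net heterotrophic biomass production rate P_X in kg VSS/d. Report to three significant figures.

Y_obs = Y / (1 + k_d θ_c) = 0.700 / (1 + 0.0771 × 15.1) = 0.700 / 2.164 = 0.3234.
ΔS = 2890 − 6.30 = 2884 mg/L, so the substrate removal rate is 512 × 2884/1000 = 1476 kg soluble BOD₅/d.
So the net sludge growth is P_X = 0.3234 × 1476 = 477.5 kg VSS/d.

P_X ≈ 478 kg VSS/d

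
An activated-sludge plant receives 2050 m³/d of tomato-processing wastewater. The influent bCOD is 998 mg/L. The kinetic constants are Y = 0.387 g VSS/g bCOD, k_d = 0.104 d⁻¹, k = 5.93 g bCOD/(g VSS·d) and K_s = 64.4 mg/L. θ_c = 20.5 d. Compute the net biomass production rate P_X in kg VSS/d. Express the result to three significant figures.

From the Monod/SRT balance for a CMAS, S = K_s·(1+k_d θ_c)/[θ_c·(Y k − k_d) − 1] = 64.4 × (1 + 0.104 × 20.5) / [20.5 × (0.387 × 5.93 − 0.104) − 1] = 201.7 / 43.91 = 4.593 mg/L.
Y_obs = Y / (1 + k_d θ_c) = 0.387 / (1 + 0.104 × 20.5) = 0.387 / 3.132 = 0.1236.
Q·(S₀ − S) = 2050 × (998 − 4.59) × 10⁻³ = 2036 kg/d removed.
So the net sludge growth is P_X = 0.1236 × 2036 = 251.6 kg VSS/d.

P_X ≈ 252 kg VSS/d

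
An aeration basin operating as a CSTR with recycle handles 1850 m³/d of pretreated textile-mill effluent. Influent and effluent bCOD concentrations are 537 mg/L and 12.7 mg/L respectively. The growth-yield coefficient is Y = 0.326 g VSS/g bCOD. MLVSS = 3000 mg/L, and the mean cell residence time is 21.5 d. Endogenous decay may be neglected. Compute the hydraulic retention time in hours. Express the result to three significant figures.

Biomass mass balance (decay neglected): V·X = Y·Q·(S₀ − S)·θ_c, so V = 0.326 × 1850 × (537 − 12.7) × 21.5 / 3000 = 2266 m³.
HRT = V/Q = 2266 m³ / 1850 m³·d⁻¹ = 1.225 d × 24 = 29.40 h.

τ ≈ 29.4 h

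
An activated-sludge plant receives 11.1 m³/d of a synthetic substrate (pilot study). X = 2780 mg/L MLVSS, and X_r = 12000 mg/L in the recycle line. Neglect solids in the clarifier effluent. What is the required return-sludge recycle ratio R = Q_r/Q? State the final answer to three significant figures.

Solids balance on the clarifier gives (1+R)X = R·X_r, so R = X/(X_r − X) = 2780 / (12000 − 2780) = 0.3015.

R ≈ 0.302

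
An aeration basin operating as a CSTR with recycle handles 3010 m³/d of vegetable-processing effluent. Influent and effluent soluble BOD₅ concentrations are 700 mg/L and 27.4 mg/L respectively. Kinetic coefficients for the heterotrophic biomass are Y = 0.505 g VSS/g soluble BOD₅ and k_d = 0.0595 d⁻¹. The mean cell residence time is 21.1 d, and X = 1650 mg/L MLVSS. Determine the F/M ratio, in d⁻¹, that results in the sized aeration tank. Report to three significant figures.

From the SRT design equation V = Y Q (S₀−S) θ_c / [X (1 + k_d θ_c)] = 0.505 × 3010 × (700 − 27.4) × 21.1 / [1650 × (1 + 0.0595 × 21.1)] = 2.16×10^7 / 3721 = 5797 m³.
F/M = Q·S₀ / (V·X) = 3010 × 700 / (5797 × 1650) = 0.2203 g soluble BOD₅·(g VSS·d)⁻¹.

F/M ≈ 0.220 d⁻¹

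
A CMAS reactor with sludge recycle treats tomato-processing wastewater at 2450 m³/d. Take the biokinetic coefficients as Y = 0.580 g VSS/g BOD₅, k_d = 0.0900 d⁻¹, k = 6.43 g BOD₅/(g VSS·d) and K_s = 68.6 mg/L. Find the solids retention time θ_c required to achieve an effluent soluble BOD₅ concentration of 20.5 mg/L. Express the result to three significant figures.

θ_c ≈ 1.30 d

At the target effluent, Y k S/(K_s+S) = 0.580×6.43×20.5/89.10 = 0.8581 d⁻¹.
Then 1/θ_c = μ − k_d = 0.8581 − 0.0900 = 0.7681 d⁻¹, giving θ_c = 1.302 d.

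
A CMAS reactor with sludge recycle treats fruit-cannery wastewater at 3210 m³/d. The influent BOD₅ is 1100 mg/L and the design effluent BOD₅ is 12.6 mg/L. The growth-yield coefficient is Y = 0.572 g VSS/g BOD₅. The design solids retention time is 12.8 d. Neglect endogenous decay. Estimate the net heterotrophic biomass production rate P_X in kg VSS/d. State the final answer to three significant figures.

Since k_d ≈ 0, Y_obs = Y = 0.572 g VSS/g BOD₅.
Substrate removed = Q·(S₀ − S) = 3210 m³/d × (1100 − 12.6) g/m³ = 3.49×10^6 g/d = 3491 kg/d.
Net biomass production P_X = Y_obs × Q·(S₀ − S) = 0.5720 × 3491 = 1997 kg VSS/d.

P_X ≈ 2000 kg VSS/d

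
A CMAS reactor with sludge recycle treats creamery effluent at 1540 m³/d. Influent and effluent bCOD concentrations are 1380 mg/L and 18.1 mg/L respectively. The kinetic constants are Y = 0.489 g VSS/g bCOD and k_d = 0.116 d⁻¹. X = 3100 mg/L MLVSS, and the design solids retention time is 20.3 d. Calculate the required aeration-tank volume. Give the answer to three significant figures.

From the SRT design equation V = Y Q (S₀−S) θ_c / [X (1 + k_d θ_c)] = 0.489 × 1540 × (1380 − 18.1) × 20.3 / [3100 × (1 + 0.116 × 20.3)] = 2.08×10^7 / 10400 = 2002 m³.

V ≈ 2000 m³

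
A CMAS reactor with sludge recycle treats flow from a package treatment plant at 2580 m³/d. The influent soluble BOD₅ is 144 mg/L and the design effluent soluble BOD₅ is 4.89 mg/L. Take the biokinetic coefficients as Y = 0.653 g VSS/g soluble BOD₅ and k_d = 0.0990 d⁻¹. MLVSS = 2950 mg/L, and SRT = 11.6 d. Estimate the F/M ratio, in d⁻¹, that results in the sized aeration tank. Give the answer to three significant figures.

F/M ≈ 0.294 d⁻¹

Steady-state biomass mass balance: V·X·(1 + k_d·θ_c) = Y·Q·(S₀ − S)·θ_c, so V = 0.653 × 2580 × (144 − 4.89) × 11.6 / [2950 × (1 + 0.0990 × 11.6)] = 2.72×10^6 / 6338 = 429.0 m³.
F/M = Q·S₀ / (V·X) = 2580 × 144 / (429.0 × 2950) = 0.2936 g soluble BOD₅·(g VSS·d)⁻¹.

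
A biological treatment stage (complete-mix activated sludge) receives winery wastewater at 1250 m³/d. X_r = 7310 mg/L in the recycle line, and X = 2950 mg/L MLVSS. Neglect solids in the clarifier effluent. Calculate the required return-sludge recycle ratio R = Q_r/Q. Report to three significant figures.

Mass balance around the secondary clarifier (neglecting effluent solids): R = X / (X_r − X) = 2950 / (7310 − 2950) = 0.6766.

R ≈ 0.677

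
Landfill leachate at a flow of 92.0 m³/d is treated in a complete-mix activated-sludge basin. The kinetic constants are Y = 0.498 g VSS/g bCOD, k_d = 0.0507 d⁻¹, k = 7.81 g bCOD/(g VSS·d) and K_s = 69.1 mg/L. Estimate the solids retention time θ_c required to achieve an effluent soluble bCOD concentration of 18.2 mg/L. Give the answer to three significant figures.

At the target effluent, Y k S/(K_s+S) = 0.498×7.81×18.2/87.30 = 0.8108 d⁻¹.
Then 1/θ_c = μ − k_d = 0.8108 − 0.0507 = 0.7601 d⁻¹, giving θ_c = 1.316 d.

θ_c ≈ 1.32 d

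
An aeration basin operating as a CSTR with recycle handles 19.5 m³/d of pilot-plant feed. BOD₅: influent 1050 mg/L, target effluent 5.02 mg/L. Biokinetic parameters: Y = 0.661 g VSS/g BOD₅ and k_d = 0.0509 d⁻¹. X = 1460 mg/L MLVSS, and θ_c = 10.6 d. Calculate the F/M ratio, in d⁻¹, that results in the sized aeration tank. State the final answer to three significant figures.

F/M ≈ 0.221 d⁻¹

Rearranging the biomass balance for a CMAS with decay, V = Y·Q·ΔS·θ_c / [X·(1+k_d θ_c)] = 0.661 × 19.5 × (1050 − 5.02) × 10.6 / [1460 × (1 + 0.0509 × 10.6)] = 1.43×10^5 / 2248 = 63.52 m³.
F/M = Q·S₀ / (V·X) = 19.5 × 1050 / (63.52 × 1460) = 0.2208 g BOD₅·(g VSS·d)⁻¹.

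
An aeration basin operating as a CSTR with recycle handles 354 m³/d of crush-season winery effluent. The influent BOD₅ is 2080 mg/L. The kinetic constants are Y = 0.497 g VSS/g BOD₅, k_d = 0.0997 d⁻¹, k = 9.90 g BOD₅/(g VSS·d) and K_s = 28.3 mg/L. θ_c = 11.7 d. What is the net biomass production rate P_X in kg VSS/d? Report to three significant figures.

P_X ≈ 169 kg VSS/d

Effluent substrate depends only on kinetics and SRT: S = K_s(1 + k_d θ_c) / [θ_c(Yk − k_d) − 1] = 28.3 × (1 + 0.0997 × 11.7) / [11.7 × (0.497 × 9.90 − 0.0997) − 1] = 61.31 / 55.40 = 1.107 mg/L.
Observed yield with endogenous decay: Y_obs = Y / (1 + k_d·θ_c) = 0.497 / (1 + 0.0997 × 11.7) = 0.497 / 2.166 = 0.2294 g VSS/g BOD₅.
Mass of BOD₅ removed per day: Q(S₀ − S) = 354 × 2079 g/m³ = 735.9 kg/d.
Net biomass production P_X = Y_obs × Q·(S₀ − S) = 0.2294 × 735.9 = 168.8 kg VSS/d.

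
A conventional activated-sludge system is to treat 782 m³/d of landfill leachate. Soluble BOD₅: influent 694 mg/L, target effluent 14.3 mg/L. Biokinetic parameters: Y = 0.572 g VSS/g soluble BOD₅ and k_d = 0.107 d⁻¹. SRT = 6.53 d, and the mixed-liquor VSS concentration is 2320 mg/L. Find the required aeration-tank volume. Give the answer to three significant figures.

V ≈ 504 m³

Rearranging the biomass balance for a CMAS with decay, V = Y·Q·ΔS·θ_c / [X·(1+k_d θ_c)] = 0.572 × 782 × (694 − 14.3) × 6.53 / [2320 × (1 + 0.107 × 6.53)] = 1.99×10^6 / 3941 = 503.8 m³.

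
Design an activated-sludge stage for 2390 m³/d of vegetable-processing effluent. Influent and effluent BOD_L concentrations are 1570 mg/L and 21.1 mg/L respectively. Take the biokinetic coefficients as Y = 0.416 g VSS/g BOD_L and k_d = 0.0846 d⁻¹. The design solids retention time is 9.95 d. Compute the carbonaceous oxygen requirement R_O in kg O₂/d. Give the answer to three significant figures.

Y_obs = Y / (1 + k_d θ_c) = 0.416 / (1 + 0.0846 × 9.95) = 0.416 / 1.842 = 0.2259.
Mass of BOD_L removed per day: Q(S₀ − S) = 2390 × 1549 g/m³ = 3702 kg/d.
P_X = Y_obs·Q·(S₀ − S) = 0.2259 × 3702 = 836.1 kg VSS/d.
Carbonaceous O₂ demand = substrate oxidised − cell-mass equivalent = 3702 − 1.42 × 836.1 = 2515 kg O₂/d.

R_O ≈ 2510 kg O₂/d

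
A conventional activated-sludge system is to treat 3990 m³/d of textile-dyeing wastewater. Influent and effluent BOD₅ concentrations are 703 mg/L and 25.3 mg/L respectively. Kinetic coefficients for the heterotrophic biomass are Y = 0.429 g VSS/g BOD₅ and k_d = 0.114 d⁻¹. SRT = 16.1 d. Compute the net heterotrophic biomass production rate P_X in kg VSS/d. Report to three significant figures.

Y_obs = Y / (1 + k_d θ_c) = 0.429 / (1 + 0.114 × 16.1) = 0.429 / 2.835 = 0.1513.
Mass of BOD₅ removed per day: Q(S₀ − S) = 3990 × 677.7 g/m³ = 2704 kg/d.
Net biomass production P_X = Y_obs × Q·(S₀ − S) = 0.1513 × 2704 = 409.1 kg VSS/d.

P_X ≈ 409 kg VSS/d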